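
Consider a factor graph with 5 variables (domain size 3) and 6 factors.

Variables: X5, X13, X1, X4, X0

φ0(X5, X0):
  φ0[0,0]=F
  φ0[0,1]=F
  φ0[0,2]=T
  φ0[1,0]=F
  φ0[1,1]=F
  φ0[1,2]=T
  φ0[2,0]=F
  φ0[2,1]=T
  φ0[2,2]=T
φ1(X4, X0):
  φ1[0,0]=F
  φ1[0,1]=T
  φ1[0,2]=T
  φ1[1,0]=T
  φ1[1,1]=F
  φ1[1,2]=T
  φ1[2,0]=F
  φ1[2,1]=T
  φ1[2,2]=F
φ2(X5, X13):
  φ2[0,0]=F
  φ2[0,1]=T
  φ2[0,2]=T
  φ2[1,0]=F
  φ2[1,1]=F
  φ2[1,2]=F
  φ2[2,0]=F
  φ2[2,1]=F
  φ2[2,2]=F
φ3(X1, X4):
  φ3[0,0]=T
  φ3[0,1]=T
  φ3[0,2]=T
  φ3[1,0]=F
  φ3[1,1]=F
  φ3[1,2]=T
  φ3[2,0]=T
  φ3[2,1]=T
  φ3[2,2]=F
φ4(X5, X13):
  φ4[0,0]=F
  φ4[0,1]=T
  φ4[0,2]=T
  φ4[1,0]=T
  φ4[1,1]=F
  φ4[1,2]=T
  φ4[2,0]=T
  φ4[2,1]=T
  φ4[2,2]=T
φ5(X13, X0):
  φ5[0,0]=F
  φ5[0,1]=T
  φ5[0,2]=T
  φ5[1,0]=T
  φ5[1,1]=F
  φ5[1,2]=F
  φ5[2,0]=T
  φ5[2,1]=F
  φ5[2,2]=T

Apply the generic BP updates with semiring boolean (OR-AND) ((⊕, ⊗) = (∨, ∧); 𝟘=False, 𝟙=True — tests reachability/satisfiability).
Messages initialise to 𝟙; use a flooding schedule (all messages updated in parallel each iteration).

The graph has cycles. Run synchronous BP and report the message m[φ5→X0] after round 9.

init: all messages = 𝟙 over 3 values
r1 m[φ0→X5] = [T, T, T]
r1 m[φ0→X0] = [F, T, T]
r1 m[φ1→X4] = [T, T, T]
r1 m[φ1→X0] = [T, T, T]
r1 m[φ2→X5] = [T, F, F]
r1 m[φ2→X13] = [F, T, T]
r1 m[φ3→X1] = [T, T, T]
r1 m[φ3→X4] = [T, T, T]
r1 m[φ4→X5] = [T, T, T]
r1 m[φ4→X13] = [T, T, T]
r1 m[φ5→X13] = [T, T, T]
r1 m[φ5→X0] = [T, T, T]
r1 m[X5→φ0] = [T, T, T]
r1 m[X5→φ2] = [T, T, T]
r1 m[X5→φ4] = [T, T, T]
r1 m[X13→φ2] = [T, T, T]
r1 m[X13→φ4] = [T, T, T]
r1 m[X13→φ5] = [T, T, T]
r1 m[X1→φ3] = [T, T, T]
r1 m[X4→φ1] = [T, T, T]
r1 m[X4→φ3] = [T, T, T]
r1 m[X0→φ0] = [T, T, T]
r1 m[X0→φ1] = [T, T, T]
r1 m[X0→φ5] = [T, T, T]
r2 m[φ0→X5] = [T, T, T]
r2 m[φ0→X0] = [F, T, T]
r2 m[φ1→X4] = [T, T, T]
r2 m[φ1→X0] = [T, T, T]
r2 m[φ2→X5] = [T, F, F]
r2 m[φ2→X13] = [F, T, T]
r2 m[φ3→X1] = [T, T, T]
r2 m[φ3→X4] = [T, T, T]
r2 m[φ4→X5] = [T, T, T]
r2 m[φ4→X13] = [T, T, T]
r2 m[φ5→X13] = [T, T, T]
r2 m[φ5→X0] = [T, T, T]
r2 m[X5→φ0] = [T, F, F]
r2 m[X5→φ2] = [T, T, T]
r2 m[X5→φ4] = [T, F, F]
r2 m[X13→φ2] = [T, T, T]
r2 m[X13→φ4] = [F, T, T]
r2 m[X13→φ5] = [F, T, T]
r2 m[X1→φ3] = [T, T, T]
r2 m[X4→φ1] = [T, T, T]
r2 m[X4→φ3] = [T, T, T]
r2 m[X0→φ0] = [T, T, T]
r2 m[X0→φ1] = [F, T, T]
r2 m[X0→φ5] = [F, T, T]
r3 m[φ0→X5] = [T, T, T]
r3 m[φ0→X0] = [F, F, T]
r3 m[φ1→X4] = [T, T, T]
r3 m[φ1→X0] = [T, T, T]
r3 m[φ2→X5] = [T, F, F]
r3 m[φ2→X13] = [F, T, T]
r3 m[φ3→X1] = [T, T, T]
r3 m[φ3→X4] = [T, T, T]
r3 m[φ4→X5] = [T, T, T]
r3 m[φ4→X13] = [F, T, T]
r3 m[φ5→X13] = [T, F, T]
r3 m[φ5→X0] = [T, F, T]
r3 m[X5→φ0] = [T, F, F]
r3 m[X5→φ2] = [T, T, T]
r3 m[X5→φ4] = [T, F, F]
r3 m[X13→φ2] = [T, T, T]
r3 m[X13→φ4] = [F, T, T]
r3 m[X13→φ5] = [F, T, T]
r3 m[X1→φ3] = [T, T, T]
r3 m[X4→φ1] = [T, T, T]
r3 m[X4→φ3] = [T, T, T]
r3 m[X0→φ0] = [T, T, T]
r3 m[X0→φ1] = [F, T, T]
r3 m[X0→φ5] = [F, T, T]
r4 m[φ0→X5] = [T, T, T]
r4 m[φ0→X0] = [F, F, T]
r4 m[φ1→X4] = [T, T, T]
r4 m[φ1→X0] = [T, T, T]
r4 m[φ2→X5] = [T, F, F]
r4 m[φ2→X13] = [F, T, T]
r4 m[φ3→X1] = [T, T, T]
r4 m[φ3→X4] = [T, T, T]
r4 m[φ4→X5] = [T, T, T]
r4 m[φ4→X13] = [F, T, T]
r4 m[φ5→X13] = [T, F, T]
r4 m[φ5→X0] = [T, F, T]
r4 m[X5→φ0] = [T, F, F]
r4 m[X5→φ2] = [T, T, T]
r4 m[X5→φ4] = [T, F, F]
r4 m[X13→φ2] = [F, F, T]
r4 m[X13→φ4] = [F, F, T]
r4 m[X13→φ5] = [F, T, T]
r4 m[X1→φ3] = [T, T, T]
r4 m[X4→φ1] = [T, T, T]
r4 m[X4→φ3] = [T, T, T]
r4 m[X0→φ0] = [T, F, T]
r4 m[X0→φ1] = [F, F, T]
r4 m[X0→φ5] = [F, F, T]
r5 m[φ0→X5] = [T, T, T]
r5 m[φ0→X0] = [F, F, T]
r5 m[φ1→X4] = [T, T, F]
r5 m[φ1→X0] = [T, T, T]
r5 m[φ2→X5] = [T, F, F]
r5 m[φ2→X13] = [F, T, T]
r5 m[φ3→X1] = [T, T, T]
r5 m[φ3→X4] = [T, T, T]
r5 m[φ4→X5] = [T, T, T]
r5 m[φ4→X13] = [F, T, T]
r5 m[φ5→X13] = [T, F, T]
r5 m[φ5→X0] = [T, F, T]
r5 m[X5→φ0] = [T, F, F]
r5 m[X5→φ2] = [T, T, T]
r5 m[X5→φ4] = [T, F, F]
r5 m[X13→φ2] = [F, F, T]
r5 m[X13→φ4] = [F, F, T]
r5 m[X13→φ5] = [F, T, T]
r5 m[X1→φ3] = [T, T, T]
r5 m[X4→φ1] = [T, T, T]
r5 m[X4→φ3] = [T, T, T]
r5 m[X0→φ0] = [T, F, T]
r5 m[X0→φ1] = [F, F, T]
r5 m[X0→φ5] = [F, F, T]
r6 m[φ0→X5] = [T, T, T]
r6 m[φ0→X0] = [F, F, T]
r6 m[φ1→X4] = [T, T, F]
r6 m[φ1→X0] = [T, T, T]
r6 m[φ2→X5] = [T, F, F]
r6 m[φ2→X13] = [F, T, T]
r6 m[φ3→X1] = [T, T, T]
r6 m[φ3→X4] = [T, T, T]
r6 m[φ4→X5] = [T, T, T]
r6 m[φ4→X13] = [F, T, T]
r6 m[φ5→X13] = [T, F, T]
r6 m[φ5→X0] = [T, F, T]
r6 m[X5→φ0] = [T, F, F]
r6 m[X5→φ2] = [T, T, T]
r6 m[X5→φ4] = [T, F, F]
r6 m[X13→φ2] = [F, F, T]
r6 m[X13→φ4] = [F, F, T]
r6 m[X13→φ5] = [F, T, T]
r6 m[X1→φ3] = [T, T, T]
r6 m[X4→φ1] = [T, T, T]
r6 m[X4→φ3] = [T, T, F]
r6 m[X0→φ0] = [T, F, T]
r6 m[X0→φ1] = [F, F, T]
r6 m[X0→φ5] = [F, F, T]
r7 m[φ0→X5] = [T, T, T]
r7 m[φ0→X0] = [F, F, T]
r7 m[φ1→X4] = [T, T, F]
r7 m[φ1→X0] = [T, T, T]
r7 m[φ2→X5] = [T, F, F]
r7 m[φ2→X13] = [F, T, T]
r7 m[φ3→X1] = [T, F, T]
r7 m[φ3→X4] = [T, T, T]
r7 m[φ4→X5] = [T, T, T]
r7 m[φ4→X13] = [F, T, T]
r7 m[φ5→X13] = [T, F, T]
r7 m[φ5→X0] = [T, F, T]
r7 m[X5→φ0] = [T, F, F]
r7 m[X5→φ2] = [T, T, T]
r7 m[X5→φ4] = [T, F, F]
r7 m[X13→φ2] = [F, F, T]
r7 m[X13→φ4] = [F, F, T]
r7 m[X13→φ5] = [F, T, T]
r7 m[X1→φ3] = [T, T, T]
r7 m[X4→φ1] = [T, T, T]
r7 m[X4→φ3] = [T, T, F]
r7 m[X0→φ0] = [T, F, T]
r7 m[X0→φ1] = [F, F, T]
r7 m[X0→φ5] = [F, F, T]
r8 m[φ0→X5] = [T, T, T]
r8 m[φ0→X0] = [F, F, T]
r8 m[φ1→X4] = [T, T, F]
r8 m[φ1→X0] = [T, T, T]
r8 m[φ2→X5] = [T, F, F]
r8 m[φ2→X13] = [F, T, T]
r8 m[φ3→X1] = [T, F, T]
r8 m[φ3→X4] = [T, T, T]
r8 m[φ4→X5] = [T, T, T]
r8 m[φ4→X13] = [F, T, T]
r8 m[φ5→X13] = [T, F, T]
r8 m[φ5→X0] = [T, F, T]
r8 m[X5→φ0] = [T, F, F]
r8 m[X5→φ2] = [T, T, T]
r8 m[X5→φ4] = [T, F, F]
r8 m[X13→φ2] = [F, F, T]
r8 m[X13→φ4] = [F, F, T]
r8 m[X13→φ5] = [F, T, T]
r8 m[X1→φ3] = [T, T, T]
r8 m[X4→φ1] = [T, T, T]
r8 m[X4→φ3] = [T, T, F]
r8 m[X0→φ0] = [T, F, T]
r8 m[X0→φ1] = [F, F, T]
r8 m[X0→φ5] = [F, F, T]
r9 m[φ0→X5] = [T, T, T]
r9 m[φ0→X0] = [F, F, T]
r9 m[φ1→X4] = [T, T, F]
r9 m[φ1→X0] = [T, T, T]
r9 m[φ2→X5] = [T, F, F]
r9 m[φ2→X13] = [F, T, T]
r9 m[φ3→X1] = [T, F, T]
r9 m[φ3→X4] = [T, T, T]
r9 m[φ4→X5] = [T, T, T]
r9 m[φ4→X13] = [F, T, T]
r9 m[φ5→X13] = [T, F, T]
r9 m[φ5→X0] = [T, F, T]
r9 m[X5→φ0] = [T, F, F]
r9 m[X5→φ2] = [T, T, T]
r9 m[X5→φ4] = [T, F, F]
r9 m[X13→φ2] = [F, F, T]
r9 m[X13→φ4] = [F, F, T]
r9 m[X13→φ5] = [F, T, T]
r9 m[X1→φ3] = [T, T, T]
r9 m[X4→φ1] = [T, T, T]
r9 m[X4→φ3] = [T, T, F]
r9 m[X0→φ0] = [T, F, T]
r9 m[X0→φ1] = [F, F, T]
r9 m[X0→φ5] = [F, F, T]
fixed point reached at round 8

message @ round 9 = [T, F, T]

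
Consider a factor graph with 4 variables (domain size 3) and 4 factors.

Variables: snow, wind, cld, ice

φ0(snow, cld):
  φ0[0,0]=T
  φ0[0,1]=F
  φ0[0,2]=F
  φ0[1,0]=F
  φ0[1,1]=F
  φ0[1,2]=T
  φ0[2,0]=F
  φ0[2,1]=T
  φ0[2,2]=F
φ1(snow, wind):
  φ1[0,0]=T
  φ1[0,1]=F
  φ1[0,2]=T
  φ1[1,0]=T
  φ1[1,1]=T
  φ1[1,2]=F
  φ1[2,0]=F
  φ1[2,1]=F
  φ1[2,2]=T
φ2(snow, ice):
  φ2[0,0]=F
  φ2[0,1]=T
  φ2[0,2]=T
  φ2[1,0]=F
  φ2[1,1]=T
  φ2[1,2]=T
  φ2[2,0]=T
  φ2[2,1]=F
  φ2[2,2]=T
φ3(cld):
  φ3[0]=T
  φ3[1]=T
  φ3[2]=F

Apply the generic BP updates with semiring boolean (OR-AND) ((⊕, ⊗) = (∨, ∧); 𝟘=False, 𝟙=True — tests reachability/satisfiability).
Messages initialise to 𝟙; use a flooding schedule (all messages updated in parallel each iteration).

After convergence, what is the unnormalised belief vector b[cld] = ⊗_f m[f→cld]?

init: all messages = 𝟙 over 3 values
r1 m[φ0→snow] = [T, T, T]
r1 m[φ0→cld] = [T, T, T]
r1 m[φ1→snow] = [T, T, T]
r1 m[φ1→wind] = [T, T, T]
r1 m[φ2→snow] = [T, T, T]
r1 m[φ2→ice] = [T, T, T]
r1 m[φ3→cld] = [T, T, F]
r1 m[snow→φ0] = [T, T, T]
r1 m[snow→φ1] = [T, T, T]
r1 m[snow→φ2] = [T, T, T]
r1 m[wind→φ1] = [T, T, T]
r1 m[cld→φ0] = [T, T, T]
r1 m[cld→φ3] = [T, T, T]
r1 m[ice→φ2] = [T, T, T]
r2 m[φ0→snow] = [T, T, T]
r2 m[φ0→cld] = [T, T, T]
r2 m[φ1→snow] = [T, T, T]
r2 m[φ1→wind] = [T, T, T]
r2 m[φ2→snow] = [T, T, T]
r2 m[φ2→ice] = [T, T, T]
r2 m[φ3→cld] = [T, T, F]
r2 m[snow→φ0] = [T, T, T]
r2 m[snow→φ1] = [T, T, T]
r2 m[snow→φ2] = [T, T, T]
r2 m[wind→φ1] = [T, T, T]
r2 m[cld→φ0] = [T, T, F]
r2 m[cld→φ3] = [T, T, T]
r2 m[ice→φ2] = [T, T, T]
r3 m[φ0→snow] = [T, F, T]
r3 m[φ0→cld] = [T, T, T]
r3 m[φ1→snow] = [T, T, T]
r3 m[φ1→wind] = [T, T, T]
r3 m[φ2→snow] = [T, T, T]
r3 m[φ2→ice] = [T, T, T]
r3 m[φ3→cld] = [T, T, F]
r3 m[snow→φ0] = [T, T, T]
r3 m[snow→φ1] = [T, T, T]
r3 m[snow→φ2] = [T, T, T]
r3 m[wind→φ1] = [T, T, T]
r3 m[cld→φ0] = [T, T, F]
r3 m[cld→φ3] = [T, T, T]
r3 m[ice→φ2] = [T, T, T]
r4 m[φ0→snow] = [T, F, T]
r4 m[φ0→cld] = [T, T, T]
r4 m[φ1→snow] = [T, T, T]
r4 m[φ1→wind] = [T, T, T]
r4 m[φ2→snow] = [T, T, T]
r4 m[φ2→ice] = [T, T, T]
r4 m[φ3→cld] = [T, T, F]
r4 m[snow→φ0] = [T, T, T]
r4 m[snow→φ1] = [T, F, T]
r4 m[snow→φ2] = [T, F, T]
r4 m[wind→φ1] = [T, T, T]
r4 m[cld→φ0] = [T, T, F]
r4 m[cld→φ3] = [T, T, T]
r4 m[ice→φ2] = [T, T, T]
r5 m[φ0→snow] = [T, F, T]
r5 m[φ0→cld] = [T, T, T]
r5 m[φ1→snow] = [T, T, T]
r5 m[φ1→wind] = [T, F, T]
r5 m[φ2→snow] = [T, T, T]
r5 m[φ2→ice] = [T, T, T]
r5 m[φ3→cld] = [T, T, F]
r5 m[snow→φ0] = [T, T, T]
r5 m[snow→φ1] = [T, F, T]
r5 m[snow→φ2] = [T, F, T]
r5 m[wind→φ1] = [T, T, T]
r5 m[cld→φ0] = [T, T, F]
r5 m[cld→φ3] = [T, T, T]
r5 m[ice→φ2] = [T, T, T]
r6 m[φ0→snow] = [T, F, T]
r6 m[φ0→cld] = [T, T, T]
r6 m[φ1→snow] = [T, T, T]
r6 m[φ1→wind] = [T, F, T]
r6 m[φ2→snow] = [T, T, T]
r6 m[φ2→ice] = [T, T, T]
r6 m[φ3→cld] = [T, T, F]
r6 m[snow→φ0] = [T, T, T]
r6 m[snow→φ1] = [T, F, T]
r6 m[snow→φ2] = [T, F, T]
r6 m[wind→φ1] = [T, T, T]
r6 m[cld→φ0] = [T, T, F]
r6 m[cld→φ3] = [T, T, T]
r6 m[ice→φ2] = [T, T, T]
fixed point reached at round 6
b[cld] = ⊗ incoming = [T, T, F]

b[cld] = [T, T, F]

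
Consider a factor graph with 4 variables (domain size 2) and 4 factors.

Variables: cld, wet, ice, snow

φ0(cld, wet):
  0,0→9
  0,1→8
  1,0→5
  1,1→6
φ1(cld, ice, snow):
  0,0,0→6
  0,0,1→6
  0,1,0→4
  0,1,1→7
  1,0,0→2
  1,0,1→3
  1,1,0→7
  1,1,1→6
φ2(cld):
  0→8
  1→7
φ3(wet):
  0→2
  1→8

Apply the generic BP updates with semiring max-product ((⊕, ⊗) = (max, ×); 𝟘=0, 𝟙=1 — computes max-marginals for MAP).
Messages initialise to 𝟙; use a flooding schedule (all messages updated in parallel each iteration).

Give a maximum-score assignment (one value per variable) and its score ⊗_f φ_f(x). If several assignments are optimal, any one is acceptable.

assignment: (cld=0, wet=1, ice=1, snow=1); score = 3584

init: all messages = 𝟙 over 2 values
r1 m[φ0→cld] = [9, 6]
r1 m[φ0→wet] = [9, 8]
r1 m[φ1→cld] = [7, 7]
r1 m[φ1→ice] = [6, 7]
r1 m[φ1→snow] = [7, 7]
r1 m[φ2→cld] = [8, 7]
r1 m[φ3→wet] = [2, 8]
r1 m[cld→φ0] = [1, 1]
r1 m[cld→φ1] = [1, 1]
r1 m[cld→φ2] = [1, 1]
r1 m[wet→φ0] = [1, 1]
r1 m[wet→φ3] = [1, 1]
r1 m[ice→φ1] = [1, 1]
r1 m[snow→φ1] = [1, 1]
r2 m[φ0→cld] = [9, 6]
r2 m[φ0→wet] = [9, 8]
r2 m[φ1→cld] = [7, 7]
r2 m[φ1→ice] = [6, 7]
r2 m[φ1→snow] = [7, 7]
r2 m[φ2→cld] = [8, 7]
r2 m[φ3→wet] = [2, 8]
r2 m[cld→φ0] = [56, 49]
r2 m[cld→φ1] = [72, 42]
r2 m[cld→φ2] = [63, 42]
r2 m[wet→φ0] = [2, 8]
r2 m[wet→φ3] = [9, 8]
r2 m[ice→φ1] = [1, 1]
r2 m[snow→φ1] = [1, 1]
r3 m[φ0→cld] = [64, 48]
r3 m[φ0→wet] = [504, 448]
r3 m[φ1→cld] = [7, 7]
r3 m[φ1→ice] = [432, 504]
r3 m[φ1→snow] = [432, 504]
r3 m[φ2→cld] = [8, 7]
r3 m[φ3→wet] = [2, 8]
r3 m[cld→φ0] = [56, 49]
r3 m[cld→φ1] = [72, 42]
r3 m[cld→φ2] = [63, 42]
r3 m[wet→φ0] = [2, 8]
r3 m[wet→φ3] = [9, 8]
r3 m[ice→φ1] = [1, 1]
r3 m[snow→φ1] = [1, 1]
r4 m[φ0→cld] = [64, 48]
r4 m[φ0→wet] = [504, 448]
r4 m[φ1→cld] = [7, 7]
r4 m[φ1→ice] = [432, 504]
r4 m[φ1→snow] = [432, 504]
r4 m[φ2→cld] = [8, 7]
r4 m[φ3→wet] = [2, 8]
r4 m[cld→φ0] = [56, 49]
r4 m[cld→φ1] = [512, 336]
r4 m[cld→φ2] = [448, 336]
r4 m[wet→φ0] = [2, 8]
r4 m[wet→φ3] = [504, 448]
r4 m[ice→φ1] = [1, 1]
r4 m[snow→φ1] = [1, 1]
r5 m[φ0→cld] = [64, 48]
r5 m[φ0→wet] = [504, 448]
r5 m[φ1→cld] = [7, 7]
r5 m[φ1→ice] = [3072, 3584]
r5 m[φ1→snow] = [3072, 3584]
r5 m[φ2→cld] = [8, 7]
r5 m[φ3→wet] = [2, 8]
r5 m[cld→φ0] = [56, 49]
r5 m[cld→φ1] = [512, 336]
r5 m[cld→φ2] = [448, 336]
r5 m[wet→φ0] = [2, 8]
r5 m[wet→φ3] = [504, 448]
r5 m[ice→φ1] = [1, 1]
r5 m[snow→φ1] = [1, 1]
r6 m[φ0→cld] = [64, 48]
r6 m[φ0→wet] = [504, 448]
r6 m[φ1→cld] = [7, 7]
r6 m[φ1→ice] = [3072, 3584]
r6 m[φ1→snow] = [3072, 3584]
r6 m[φ2→cld] = [8, 7]
r6 m[φ3→wet] = [2, 8]
r6 m[cld→φ0] = [56, 49]
r6 m[cld→φ1] = [512, 336]
r6 m[cld→φ2] = [448, 336]
r6 m[wet→φ0] = [2, 8]
r6 m[wet→φ3] = [504, 448]
r6 m[ice→φ1] = [1, 1]
r6 m[snow→φ1] = [1, 1]
fixed point reached at round 6
traceback from cld: (cld=0, wet=1, ice=1, snow=1), score=3584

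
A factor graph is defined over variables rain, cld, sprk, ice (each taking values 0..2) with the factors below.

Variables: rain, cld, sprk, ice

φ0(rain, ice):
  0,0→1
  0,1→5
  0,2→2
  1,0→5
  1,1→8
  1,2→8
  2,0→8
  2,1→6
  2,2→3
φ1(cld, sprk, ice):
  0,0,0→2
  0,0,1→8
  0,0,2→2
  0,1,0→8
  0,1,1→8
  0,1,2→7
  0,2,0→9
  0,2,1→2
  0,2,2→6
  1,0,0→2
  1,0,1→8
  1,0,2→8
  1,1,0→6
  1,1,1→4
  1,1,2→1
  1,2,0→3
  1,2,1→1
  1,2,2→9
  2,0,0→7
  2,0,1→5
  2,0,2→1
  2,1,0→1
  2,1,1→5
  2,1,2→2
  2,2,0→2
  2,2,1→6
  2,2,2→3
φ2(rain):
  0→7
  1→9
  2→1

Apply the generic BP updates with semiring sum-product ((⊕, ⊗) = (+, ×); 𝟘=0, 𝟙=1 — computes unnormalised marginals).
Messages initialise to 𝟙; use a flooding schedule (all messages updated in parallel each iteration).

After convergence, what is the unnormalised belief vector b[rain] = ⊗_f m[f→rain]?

b[rain] = [2471, 7992, 719]

init: all messages = 𝟙 over 3 values
r1 m[φ0→rain] = [8, 21, 17]
r1 m[φ0→ice] = [14, 19, 13]
r1 m[φ1→cld] = [52, 42, 32]
r1 m[φ1→sprk] = [43, 42, 41]
r1 m[φ1→ice] = [40, 47, 39]
r1 m[φ2→rain] = [7, 9, 1]
r1 m[rain→φ0] = [1, 1, 1]
r1 m[rain→φ2] = [1, 1, 1]
r1 m[cld→φ1] = [1, 1, 1]
r1 m[sprk→φ1] = [1, 1, 1]
r1 m[ice→φ0] = [1, 1, 1]
r1 m[ice→φ1] = [1, 1, 1]
r2 m[φ0→rain] = [8, 21, 17]
r2 m[φ0→ice] = [14, 19, 13]
r2 m[φ1→cld] = [52, 42, 32]
r2 m[φ1→sprk] = [43, 42, 41]
r2 m[φ1→ice] = [40, 47, 39]
r2 m[φ2→rain] = [7, 9, 1]
r2 m[rain→φ0] = [7, 9, 1]
r2 m[rain→φ2] = [8, 21, 17]
r2 m[cld→φ1] = [1, 1, 1]
r2 m[sprk→φ1] = [1, 1, 1]
r2 m[ice→φ0] = [40, 47, 39]
r2 m[ice→φ1] = [14, 19, 13]
r3 m[φ0→rain] = [353, 888, 719]
r3 m[φ0→ice] = [60, 113, 89]
r3 m[φ1→cld] = [803, 635, 522]
r3 m[φ1→sprk] = [696, 663, 601]
r3 m[φ1→ice] = [40, 47, 39]
r3 m[φ2→rain] = [7, 9, 1]
r3 m[rain→φ0] = [7, 9, 1]
r3 m[rain→φ2] = [8, 21, 17]
r3 m[cld→φ1] = [1, 1, 1]
r3 m[sprk→φ1] = [1, 1, 1]
r3 m[ice→φ0] = [40, 47, 39]
r3 m[ice→φ1] = [14, 19, 13]
r4 m[φ0→rain] = [353, 888, 719]
r4 m[φ0→ice] = [60, 113, 89]
r4 m[φ1→cld] = [803, 635, 522]
r4 m[φ1→sprk] = [696, 663, 601]
r4 m[φ1→ice] = [40, 47, 39]
r4 m[φ2→rain] = [7, 9, 1]
r4 m[rain→φ0] = [7, 9, 1]
r4 m[rain→φ2] = [353, 888, 719]
r4 m[cld→φ1] = [1, 1, 1]
r4 m[sprk→φ1] = [1, 1, 1]
r4 m[ice→φ0] = [40, 47, 39]
r4 m[ice→φ1] = [60, 113, 89]
r5 m[φ0→rain] = [353, 888, 719]
r5 m[φ0→ice] = [60, 113, 89]
r5 m[φ1→cld] = [4509, 3731, 2942]
r5 m[φ1→sprk] = [4012, 3711, 3459]
r5 m[φ1→ice] = [40, 47, 39]
r5 m[φ2→rain] = [7, 9, 1]
r5 m[rain→φ0] = [7, 9, 1]
r5 m[rain→φ2] = [353, 888, 719]
r5 m[cld→φ1] = [1, 1, 1]
r5 m[sprk→φ1] = [1, 1, 1]
r5 m[ice→φ0] = [40, 47, 39]
r5 m[ice→φ1] = [60, 113, 89]
r6 m[φ0→rain] = [353, 888, 719]
r6 m[φ0→ice] = [60, 113, 89]
r6 m[φ1→cld] = [4509, 3731, 2942]
r6 m[φ1→sprk] = [4012, 3711, 3459]
r6 m[φ1→ice] = [40, 47, 39]
r6 m[φ2→rain] = [7, 9, 1]
r6 m[rain→φ0] = [7, 9, 1]
r6 m[rain→φ2] = [353, 888, 719]
r6 m[cld→φ1] = [1, 1, 1]
r6 m[sprk→φ1] = [1, 1, 1]
r6 m[ice→φ0] = [40, 47, 39]
r6 m[ice→φ1] = [60, 113, 89]
fixed point reached at round 6
b[rain] = ⊗ incoming = [2471, 7992, 719]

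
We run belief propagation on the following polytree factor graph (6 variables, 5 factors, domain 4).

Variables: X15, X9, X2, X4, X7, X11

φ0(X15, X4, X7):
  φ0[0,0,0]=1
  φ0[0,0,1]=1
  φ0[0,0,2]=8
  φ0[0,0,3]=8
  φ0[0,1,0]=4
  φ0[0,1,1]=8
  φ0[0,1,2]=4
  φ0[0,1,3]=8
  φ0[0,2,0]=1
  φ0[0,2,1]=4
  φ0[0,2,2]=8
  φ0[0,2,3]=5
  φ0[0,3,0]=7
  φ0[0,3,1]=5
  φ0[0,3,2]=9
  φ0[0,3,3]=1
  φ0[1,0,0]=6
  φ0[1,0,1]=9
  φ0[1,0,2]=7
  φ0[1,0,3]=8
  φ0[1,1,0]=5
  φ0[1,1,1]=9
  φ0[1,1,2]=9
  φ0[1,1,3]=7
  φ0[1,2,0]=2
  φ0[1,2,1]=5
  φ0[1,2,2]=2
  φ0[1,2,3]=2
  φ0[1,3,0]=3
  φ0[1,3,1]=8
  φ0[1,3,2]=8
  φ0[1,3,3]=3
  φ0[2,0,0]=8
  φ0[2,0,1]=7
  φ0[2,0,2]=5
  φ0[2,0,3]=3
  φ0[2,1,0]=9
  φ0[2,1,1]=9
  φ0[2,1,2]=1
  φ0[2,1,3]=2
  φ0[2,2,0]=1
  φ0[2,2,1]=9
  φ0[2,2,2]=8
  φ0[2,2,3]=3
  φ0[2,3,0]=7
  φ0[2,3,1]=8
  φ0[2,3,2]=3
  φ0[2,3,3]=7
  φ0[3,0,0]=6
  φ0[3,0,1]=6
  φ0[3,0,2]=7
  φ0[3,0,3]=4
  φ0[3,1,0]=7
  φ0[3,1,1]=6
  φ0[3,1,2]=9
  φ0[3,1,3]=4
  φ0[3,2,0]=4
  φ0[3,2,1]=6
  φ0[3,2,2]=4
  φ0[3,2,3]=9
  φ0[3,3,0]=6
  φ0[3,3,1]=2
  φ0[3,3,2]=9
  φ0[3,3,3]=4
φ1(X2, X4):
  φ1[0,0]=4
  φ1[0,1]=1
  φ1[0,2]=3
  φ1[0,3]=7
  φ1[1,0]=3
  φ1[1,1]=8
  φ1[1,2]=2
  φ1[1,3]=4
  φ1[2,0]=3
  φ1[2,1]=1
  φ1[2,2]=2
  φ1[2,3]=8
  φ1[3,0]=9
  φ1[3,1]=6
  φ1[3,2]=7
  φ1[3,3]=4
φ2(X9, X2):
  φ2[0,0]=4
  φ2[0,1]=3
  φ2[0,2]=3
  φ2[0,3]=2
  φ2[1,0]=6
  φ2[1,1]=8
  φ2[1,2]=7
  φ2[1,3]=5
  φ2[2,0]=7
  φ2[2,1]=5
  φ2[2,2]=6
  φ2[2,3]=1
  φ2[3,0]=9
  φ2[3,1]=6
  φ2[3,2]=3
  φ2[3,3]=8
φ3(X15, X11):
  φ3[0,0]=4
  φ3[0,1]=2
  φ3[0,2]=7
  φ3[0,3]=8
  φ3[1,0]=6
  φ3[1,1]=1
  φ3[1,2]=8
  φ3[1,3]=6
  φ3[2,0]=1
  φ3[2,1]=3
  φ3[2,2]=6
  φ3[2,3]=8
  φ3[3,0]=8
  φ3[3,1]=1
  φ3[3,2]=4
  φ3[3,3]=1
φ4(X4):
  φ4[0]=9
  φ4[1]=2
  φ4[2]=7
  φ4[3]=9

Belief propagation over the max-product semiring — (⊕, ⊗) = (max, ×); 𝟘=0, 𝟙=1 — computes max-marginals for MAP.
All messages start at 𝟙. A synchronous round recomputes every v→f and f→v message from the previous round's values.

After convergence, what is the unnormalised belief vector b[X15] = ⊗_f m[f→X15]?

init: all messages = 𝟙 over 4 values
r1 m[φ0→X15] = [9, 9, 9, 9]
r1 m[φ0→X4] = [9, 9, 9, 9]
r1 m[φ0→X7] = [9, 9, 9, 9]
r1 m[φ1→X2] = [7, 8, 8, 9]
r1 m[φ1→X4] = [9, 8, 7, 8]
r1 m[φ2→X9] = [4, 8, 7, 9]
r1 m[φ2→X2] = [9, 8, 7, 8]
r1 m[φ3→X15] = [8, 8, 8, 8]
r1 m[φ3→X11] = [8, 3, 8, 8]
r1 m[φ4→X4] = [9, 2, 7, 9]
r1 m[X15→φ0] = [1, 1, 1, 1]
r1 m[X15→φ3] = [1, 1, 1, 1]
r1 m[X9→φ2] = [1, 1, 1, 1]
r1 m[X2→φ1] = [1, 1, 1, 1]
r1 m[X2→φ2] = [1, 1, 1, 1]
r1 m[X4→φ0] = [1, 1, 1, 1]
r1 m[X4→φ1] = [1, 1, 1, 1]
r1 m[X4→φ4] = [1, 1, 1, 1]
r1 m[X7→φ0] = [1, 1, 1, 1]
r1 m[X11→φ3] = [1, 1, 1, 1]
r2 m[φ0→X15] = [9, 9, 9, 9]
r2 m[φ0→X4] = [9, 9, 9, 9]
r2 m[φ0→X7] = [9, 9, 9, 9]
r2 m[φ1→X2] = [7, 8, 8, 9]
r2 m[φ1→X4] = [9, 8, 7, 8]
r2 m[φ2→X9] = [4, 8, 7, 9]
r2 m[φ2→X2] = [9, 8, 7, 8]
r2 m[φ3→X15] = [8, 8, 8, 8]
r2 m[φ3→X11] = [8, 3, 8, 8]
r2 m[φ4→X4] = [9, 2, 7, 9]
r2 m[X15→φ0] = [8, 8, 8, 8]
r2 m[X15→φ3] = [9, 9, 9, 9]
r2 m[X9→φ2] = [1, 1, 1, 1]
r2 m[X2→φ1] = [9, 8, 7, 8]
r2 m[X2→φ2] = [7, 8, 8, 9]
r2 m[X4→φ0] = [81, 16, 49, 72]
r2 m[X4→φ1] = [81, 18, 63, 81]
r2 m[X4→φ4] = [81, 72, 63, 72]
r2 m[X7→φ0] = [1, 1, 1, 1]
r2 m[X11→φ3] = [1, 1, 1, 1]
r3 m[φ0→X15] = [648, 729, 648, 648]
r3 m[φ0→X4] = [72, 72, 72, 72]
r3 m[φ0→X7] = [5184, 5832, 5184, 5184]
r3 m[φ1→X2] = [567, 324, 648, 729]
r3 m[φ1→X4] = [72, 64, 56, 63]
r3 m[φ2→X9] = [28, 64, 49, 72]
r3 m[φ2→X2] = [9, 8, 7, 8]
r3 m[φ3→X15] = [8, 8, 8, 8]
r3 m[φ3→X11] = [72, 27, 72, 72]
r3 m[φ4→X4] = [9, 2, 7, 9]
r3 m[X15→φ0] = [8, 8, 8, 8]
r3 m[X15→φ3] = [9, 9, 9, 9]
r3 m[X9→φ2] = [1, 1, 1, 1]
r3 m[X2→φ1] = [9, 8, 7, 8]
r3 m[X2→φ2] = [7, 8, 8, 9]
r3 m[X4→φ0] = [81, 16, 49, 72]
r3 m[X4→φ1] = [81, 18, 63, 81]
r3 m[X4→φ4] = [81, 72, 63, 72]
r3 m[X7→φ0] = [1, 1, 1, 1]
r3 m[X11→φ3] = [1, 1, 1, 1]
r4 m[φ0→X15] = [648, 729, 648, 648]
r4 m[φ0→X4] = [72, 72, 72, 72]
r4 m[φ0→X7] = [5184, 5832, 5184, 5184]
r4 m[φ1→X2] = [567, 324, 648, 729]
r4 m[φ1→X4] = [72, 64, 56, 63]
r4 m[φ2→X9] = [28, 64, 49, 72]
r4 m[φ2→X2] = [9, 8, 7, 8]
r4 m[φ3→X15] = [8, 8, 8, 8]
r4 m[φ3→X11] = [72, 27, 72, 72]
r4 m[φ4→X4] = [9, 2, 7, 9]
r4 m[X15→φ0] = [8, 8, 8, 8]
r4 m[X15→φ3] = [648, 729, 648, 648]
r4 m[X9→φ2] = [1, 1, 1, 1]
r4 m[X2→φ1] = [9, 8, 7, 8]
r4 m[X2→φ2] = [567, 324, 648, 729]
r4 m[X4→φ0] = [648, 128, 392, 567]
r4 m[X4→φ1] = [648, 144, 504, 648]
r4 m[X4→φ4] = [5184, 4608, 4032, 4536]
r4 m[X7→φ0] = [1, 1, 1, 1]
r4 m[X11→φ3] = [1, 1, 1, 1]
r5 m[φ0→X15] = [5184, 5832, 5184, 5103]
r5 m[φ0→X4] = [72, 72, 72, 72]
r5 m[φ0→X7] = [41472, 46656, 41472, 41472]
r5 m[φ1→X2] = [4536, 2592, 5184, 5832]
r5 m[φ1→X4] = [72, 64, 56, 63]
r5 m[φ2→X9] = [2268, 4536, 3969, 5832]
r5 m[φ2→X2] = [9, 8, 7, 8]
r5 m[φ3→X15] = [8, 8, 8, 8]
r5 m[φ3→X11] = [5184, 1944, 5832, 5184]
r5 m[φ4→X4] = [9, 2, 7, 9]
r5 m[X15→φ0] = [8, 8, 8, 8]
r5 m[X15→φ3] = [648, 729, 648, 648]
r5 m[X9→φ2] = [1, 1, 1, 1]
r5 m[X2→φ1] = [9, 8, 7, 8]
r5 m[X2→φ2] = [567, 324, 648, 729]
r5 m[X4→φ0] = [648, 128, 392, 567]
r5 m[X4→φ1] = [648, 144, 504, 648]
r5 m[X4→φ4] = [5184, 4608, 4032, 4536]
r5 m[X7→φ0] = [1, 1, 1, 1]
r5 m[X11→φ3] = [1, 1, 1, 1]
r6 m[φ0→X15] = [5184, 5832, 5184, 5103]
r6 m[φ0→X4] = [72, 72, 72, 72]
r6 m[φ0→X7] = [41472, 46656, 41472, 41472]
r6 m[φ1→X2] = [4536, 2592, 5184, 5832]
r6 m[φ1→X4] = [72, 64, 56, 63]
r6 m[φ2→X9] = [2268, 4536, 3969, 5832]
r6 m[φ2→X2] = [9, 8, 7, 8]
r6 m[φ3→X15] = [8, 8, 8, 8]
r6 m[φ3→X11] = [5184, 1944, 5832, 5184]
r6 m[φ4→X4] = [9, 2, 7, 9]
r6 m[X15→φ0] = [8, 8, 8, 8]
r6 m[X15→φ3] = [5184, 5832, 5184, 5103]
r6 m[X9→φ2] = [1, 1, 1, 1]
r6 m[X2→φ1] = [9, 8, 7, 8]
r6 m[X2→φ2] = [4536, 2592, 5184, 5832]
r6 m[X4→φ0] = [648, 128, 392, 567]
r6 m[X4→φ1] = [648, 144, 504, 648]
r6 m[X4→φ4] = [5184, 4608, 4032, 4536]
r6 m[X7→φ0] = [1, 1, 1, 1]
r6 m[X11→φ3] = [1, 1, 1, 1]
r7 m[φ0→X15] = [5184, 5832, 5184, 5103]
r7 m[φ0→X4] = [72, 72, 72, 72]
r7 m[φ0→X7] = [41472, 46656, 41472, 41472]
r7 m[φ1→X2] = [4536, 2592, 5184, 5832]
r7 m[φ1→X4] = [72, 64, 56, 63]
r7 m[φ2→X9] = [18144, 36288, 31752, 46656]
r7 m[φ2→X2] = [9, 8, 7, 8]
r7 m[φ3→X15] = [8, 8, 8, 8]
r7 m[φ3→X11] = [40824, 15552, 46656, 41472]
r7 m[φ4→X4] = [9, 2, 7, 9]
r7 m[X15→φ0] = [8, 8, 8, 8]
r7 m[X15→φ3] = [5184, 5832, 5184, 5103]
r7 m[X9→φ2] = [1, 1, 1, 1]
r7 m[X2→φ1] = [9, 8, 7, 8]
r7 m[X2→φ2] = [4536, 2592, 5184, 5832]
r7 m[X4→φ0] = [648, 128, 392, 567]
r7 m[X4→φ1] = [648, 144, 504, 648]
r7 m[X4→φ4] = [5184, 4608, 4032, 4536]
r7 m[X7→φ0] = [1, 1, 1, 1]
r7 m[X11→φ3] = [1, 1, 1, 1]
r8 m[φ0→X15] = [5184, 5832, 5184, 5103]
r8 m[φ0→X4] = [72, 72, 72, 72]
r8 m[φ0→X7] = [41472, 46656, 41472, 41472]
r8 m[φ1→X2] = [4536, 2592, 5184, 5832]
r8 m[φ1→X4] = [72, 64, 56, 63]
r8 m[φ2→X9] = [18144, 36288, 31752, 46656]
r8 m[φ2→X2] = [9, 8, 7, 8]
r8 m[φ3→X15] = [8, 8, 8, 8]
r8 m[φ3→X11] = [40824, 15552, 46656, 41472]
r8 m[φ4→X4] = [9, 2, 7, 9]
r8 m[X15→φ0] = [8, 8, 8, 8]
r8 m[X15→φ3] = [5184, 5832, 5184, 5103]
r8 m[X9→φ2] = [1, 1, 1, 1]
r8 m[X2→φ1] = [9, 8, 7, 8]
r8 m[X2→φ2] = [4536, 2592, 5184, 5832]
r8 m[X4→φ0] = [648, 128, 392, 567]
r8 m[X4→φ1] = [648, 144, 504, 648]
r8 m[X4→φ4] = [5184, 4608, 4032, 4536]
r8 m[X7→φ0] = [1, 1, 1, 1]
r8 m[X11→φ3] = [1, 1, 1, 1]
fixed point reached at round 8
b[X15] = ⊗ incoming = [41472, 46656, 41472, 40824]

b[X15] = [41472, 46656, 41472, 40824]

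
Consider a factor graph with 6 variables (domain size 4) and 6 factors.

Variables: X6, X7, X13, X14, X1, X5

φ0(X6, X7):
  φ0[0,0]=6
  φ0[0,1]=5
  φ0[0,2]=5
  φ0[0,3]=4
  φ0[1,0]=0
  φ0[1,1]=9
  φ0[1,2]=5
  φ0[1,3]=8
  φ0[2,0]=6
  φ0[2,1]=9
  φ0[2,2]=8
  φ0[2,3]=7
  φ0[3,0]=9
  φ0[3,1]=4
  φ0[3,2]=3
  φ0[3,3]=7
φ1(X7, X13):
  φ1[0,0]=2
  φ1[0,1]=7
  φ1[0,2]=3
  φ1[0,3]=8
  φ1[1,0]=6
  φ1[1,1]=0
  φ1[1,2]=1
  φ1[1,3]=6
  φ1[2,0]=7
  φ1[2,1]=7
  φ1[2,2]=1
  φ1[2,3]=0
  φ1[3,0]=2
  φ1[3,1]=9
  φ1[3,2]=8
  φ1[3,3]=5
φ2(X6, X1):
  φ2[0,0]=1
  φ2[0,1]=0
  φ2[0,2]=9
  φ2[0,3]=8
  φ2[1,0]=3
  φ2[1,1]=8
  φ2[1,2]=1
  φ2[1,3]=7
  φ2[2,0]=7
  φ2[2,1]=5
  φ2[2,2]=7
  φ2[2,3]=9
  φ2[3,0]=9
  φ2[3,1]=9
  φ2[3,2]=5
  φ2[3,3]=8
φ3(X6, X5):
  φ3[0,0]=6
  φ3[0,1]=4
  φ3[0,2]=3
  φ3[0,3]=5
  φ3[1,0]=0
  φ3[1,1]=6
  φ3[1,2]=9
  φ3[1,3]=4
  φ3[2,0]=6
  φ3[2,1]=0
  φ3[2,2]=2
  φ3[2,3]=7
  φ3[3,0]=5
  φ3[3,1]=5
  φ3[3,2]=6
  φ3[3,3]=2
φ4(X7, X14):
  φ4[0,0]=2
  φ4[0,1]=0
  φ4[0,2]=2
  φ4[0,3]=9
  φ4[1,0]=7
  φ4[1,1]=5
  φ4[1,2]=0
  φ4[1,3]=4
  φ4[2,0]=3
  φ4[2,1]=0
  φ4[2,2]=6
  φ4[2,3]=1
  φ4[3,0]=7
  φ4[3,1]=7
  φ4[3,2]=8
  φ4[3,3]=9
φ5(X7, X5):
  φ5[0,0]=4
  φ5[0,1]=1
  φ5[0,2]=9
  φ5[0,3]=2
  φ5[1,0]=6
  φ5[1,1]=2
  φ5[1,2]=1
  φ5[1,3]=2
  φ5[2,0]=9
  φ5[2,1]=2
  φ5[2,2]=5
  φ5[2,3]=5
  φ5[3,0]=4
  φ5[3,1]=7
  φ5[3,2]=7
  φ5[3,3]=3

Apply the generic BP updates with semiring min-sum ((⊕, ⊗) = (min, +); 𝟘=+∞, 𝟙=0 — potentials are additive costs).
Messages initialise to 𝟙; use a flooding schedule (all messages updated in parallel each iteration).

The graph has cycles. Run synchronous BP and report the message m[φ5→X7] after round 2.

init: all messages = 𝟙 over 4 values
r1 m[φ0→X6] = [4, 0, 6, 3]
r1 m[φ0→X7] = [0, 4, 3, 4]
r1 m[φ1→X7] = [2, 0, 0, 2]
r1 m[φ1→X13] = [2, 0, 1, 0]
r1 m[φ2→X6] = [0, 1, 5, 5]
r1 m[φ2→X1] = [1, 0, 1, 7]
r1 m[φ3→X6] = [3, 0, 0, 2]
r1 m[φ3→X5] = [0, 0, 2, 2]
r1 m[φ4→X7] = [0, 0, 0, 7]
r1 m[φ4→X14] = [2, 0, 0, 1]
r1 m[φ5→X7] = [1, 1, 2, 3]
r1 m[φ5→X5] = [4, 1, 1, 2]
r1 m[X6→φ0] = [0, 0, 0, 0]
r1 m[X6→φ2] = [0, 0, 0, 0]
r1 m[X6→φ3] = [0, 0, 0, 0]
r1 m[X7→φ0] = [0, 0, 0, 0]
r1 m[X7→φ1] = [0, 0, 0, 0]
r1 m[X7→φ4] = [0, 0, 0, 0]
r1 m[X7→φ5] = [0, 0, 0, 0]
r1 m[X13→φ1] = [0, 0, 0, 0]
r1 m[X14→φ4] = [0, 0, 0, 0]
r1 m[X1→φ2] = [0, 0, 0, 0]
r1 m[X5→φ3] = [0, 0, 0, 0]
r1 m[X5→φ5] = [0, 0, 0, 0]
r2 m[φ0→X6] = [4, 0, 6, 3]
r2 m[φ0→X7] = [0, 4, 3, 4]
r2 m[φ1→X7] = [2, 0, 0, 2]
r2 m[φ1→X13] = [2, 0, 1, 0]
r2 m[φ2→X6] = [0, 1, 5, 5]
r2 m[φ2→X1] = [1, 0, 1, 7]
r2 m[φ3→X6] = [3, 0, 0, 2]
r2 m[φ3→X5] = [0, 0, 2, 2]
r2 m[φ4→X7] = [0, 0, 0, 7]
r2 m[φ4→X14] = [2, 0, 0, 1]
r2 m[φ5→X7] = [1, 1, 2, 3]
r2 m[φ5→X5] = [4, 1, 1, 2]
r2 m[X6→φ0] = [3, 1, 5, 7]
r2 m[X6→φ2] = [7, 0, 6, 5]
r2 m[X6→φ3] = [4, 1, 11, 8]
r2 m[X7→φ0] = [3, 1, 2, 12]
r2 m[X7→φ1] = [1, 5, 5, 14]
r2 m[X7→φ4] = [3, 5, 5, 9]
r2 m[X7→φ5] = [2, 4, 3, 13]
r2 m[X13→φ1] = [0, 0, 0, 0]
r2 m[X14→φ4] = [0, 0, 0, 0]
r2 m[X1→φ2] = [0, 0, 0, 0]
r2 m[X5→φ3] = [4, 1, 1, 2]
r2 m[X5→φ5] = [0, 0, 2, 2]

message @ round 2 = [1, 1, 2, 3]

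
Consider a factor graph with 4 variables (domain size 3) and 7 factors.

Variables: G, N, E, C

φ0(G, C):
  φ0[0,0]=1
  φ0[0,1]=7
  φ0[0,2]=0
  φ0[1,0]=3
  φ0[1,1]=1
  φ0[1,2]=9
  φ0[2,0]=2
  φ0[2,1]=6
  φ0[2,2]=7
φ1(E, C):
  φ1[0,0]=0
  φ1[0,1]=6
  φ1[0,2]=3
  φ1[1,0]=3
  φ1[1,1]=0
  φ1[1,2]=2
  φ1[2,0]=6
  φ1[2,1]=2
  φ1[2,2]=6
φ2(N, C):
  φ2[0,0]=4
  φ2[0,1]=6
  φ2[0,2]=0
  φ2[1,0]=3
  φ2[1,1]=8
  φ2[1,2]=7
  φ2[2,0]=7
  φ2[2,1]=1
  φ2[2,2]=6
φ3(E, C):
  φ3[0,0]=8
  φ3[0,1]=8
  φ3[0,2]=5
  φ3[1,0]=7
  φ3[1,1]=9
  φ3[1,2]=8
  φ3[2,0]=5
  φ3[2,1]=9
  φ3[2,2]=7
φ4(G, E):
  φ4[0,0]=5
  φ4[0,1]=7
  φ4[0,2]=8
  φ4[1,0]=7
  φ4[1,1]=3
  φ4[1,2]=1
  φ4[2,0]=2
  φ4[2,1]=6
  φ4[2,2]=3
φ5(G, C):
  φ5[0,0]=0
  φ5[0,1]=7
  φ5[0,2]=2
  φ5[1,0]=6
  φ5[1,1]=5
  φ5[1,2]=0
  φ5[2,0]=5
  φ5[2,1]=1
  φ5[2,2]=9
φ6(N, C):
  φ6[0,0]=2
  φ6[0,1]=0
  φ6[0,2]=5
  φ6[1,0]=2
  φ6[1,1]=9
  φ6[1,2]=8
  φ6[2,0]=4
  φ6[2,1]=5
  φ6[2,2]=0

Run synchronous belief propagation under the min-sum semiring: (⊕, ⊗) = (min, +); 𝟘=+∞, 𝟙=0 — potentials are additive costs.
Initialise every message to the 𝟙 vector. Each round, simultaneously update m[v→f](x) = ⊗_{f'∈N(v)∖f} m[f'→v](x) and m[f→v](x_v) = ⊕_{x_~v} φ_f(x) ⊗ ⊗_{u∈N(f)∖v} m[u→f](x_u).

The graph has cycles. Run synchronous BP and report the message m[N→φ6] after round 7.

message @ round 7 = [25, 29, 26]

init: all messages = 𝟙 over 3 values
r1 m[φ0→G] = [0, 1, 2]
r1 m[φ0→C] = [1, 1, 0]
r1 m[φ1→E] = [0, 0, 2]
r1 m[φ1→C] = [0, 0, 2]
r1 m[φ2→N] = [0, 3, 1]
r1 m[φ2→C] = [3, 1, 0]
r1 m[φ3→E] = [5, 7, 5]
r1 m[φ3→C] = [5, 8, 5]
r1 m[φ4→G] = [5, 1, 2]
r1 m[φ4→E] = [2, 3, 1]
r1 m[φ5→G] = [0, 0, 1]
r1 m[φ5→C] = [0, 1, 0]
r1 m[φ6→N] = [0, 2, 0]
r1 m[φ6→C] = [2, 0, 0]
r1 m[G→φ0] = [0, 0, 0]
r1 m[G→φ4] = [0, 0, 0]
r1 m[G→φ5] = [0, 0, 0]
r1 m[N→φ2] = [0, 0, 0]
r1 m[N→φ6] = [0, 0, 0]
r1 m[E→φ1] = [0, 0, 0]
r1 m[E→φ3] = [0, 0, 0]
r1 m[E→φ4] = [0, 0, 0]
r1 m[C→φ0] = [0, 0, 0]
r1 m[C→φ1] = [0, 0, 0]
r1 m[C→φ2] = [0, 0, 0]
r1 m[C→φ3] = [0, 0, 0]
r1 m[C→φ5] = [0, 0, 0]
r1 m[C→φ6] = [0, 0, 0]
r2 m[φ0→G] = [0, 1, 2]
r2 m[φ0→C] = [1, 1, 0]
r2 m[φ1→E] = [0, 0, 2]
r2 m[φ1→C] = [0, 0, 2]
r2 m[φ2→N] = [0, 3, 1]
r2 m[φ2→C] = [3, 1, 0]
r2 m[φ3→E] = [5, 7, 5]
r2 m[φ3→C] = [5, 8, 5]
r2 m[φ4→G] = [5, 1, 2]
r2 m[φ4→E] = [2, 3, 1]
r2 m[φ5→G] = [0, 0, 1]
r2 m[φ5→C] = [0, 1, 0]
r2 m[φ6→N] = [0, 2, 0]
r2 m[φ6→C] = [2, 0, 0]
r2 m[G→φ0] = [5, 1, 3]
r2 m[G→φ4] = [0, 1, 3]
r2 m[G→φ5] = [5, 2, 4]
r2 m[N→φ2] = [0, 2, 0]
r2 m[N→φ6] = [0, 3, 1]
r2 m[E→φ1] = [7, 10, 6]
r2 m[E→φ3] = [2, 3, 3]
r2 m[E→φ4] = [5, 7, 7]
r2 m[C→φ0] = [10, 10, 7]
r2 m[C→φ1] = [11, 11, 5]
r2 m[C→φ2] = [8, 10, 7]
r2 m[C→φ3] = [6, 3, 2]
r2 m[C→φ5] = [11, 10, 7]
r2 m[C→φ6] = [9, 11, 7]
r3 m[φ0→G] = [7, 11, 12]
r3 m[φ0→C] = [4, 2, 5]
r3 m[φ1→E] = [8, 7, 11]
r3 m[φ1→C] = [7, 8, 10]
r3 m[φ2→N] = [7, 11, 11]
r3 m[φ2→C] = [4, 1, 0]
r3 m[φ3→E] = [7, 10, 9]
r3 m[φ3→C] = [8, 10, 7]
r3 m[φ4→G] = [10, 8, 7]
r3 m[φ4→E] = [5, 4, 2]
r3 m[φ5→G] = [9, 7, 11]
r3 m[φ5→C] = [5, 5, 2]
r3 m[φ6→N] = [11, 11, 7]
r3 m[φ6→C] = [2, 0, 1]
r3 m[G→φ0] = [5, 1, 3]
r3 m[G→φ4] = [0, 1, 3]
r3 m[G→φ5] = [5, 2, 4]
r3 m[N→φ2] = [0, 2, 0]
r3 m[N→φ6] = [0, 3, 1]
r3 m[E→φ1] = [7, 10, 6]
r3 m[E→φ3] = [2, 3, 3]
r3 m[E→φ4] = [5, 7, 7]
r3 m[C→φ0] = [10, 10, 7]
r3 m[C→φ1] = [11, 11, 5]
r3 m[C→φ2] = [8, 10, 7]
r3 m[C→φ3] = [6, 3, 2]
r3 m[C→φ5] = [11, 10, 7]
r3 m[C→φ6] = [9, 11, 7]
r4 m[φ0→G] = [7, 11, 12]
r4 m[φ0→C] = [4, 2, 5]
r4 m[φ1→E] = [8, 7, 11]
r4 m[φ1→C] = [7, 8, 10]
r4 m[φ2→N] = [7, 11, 11]
r4 m[φ2→C] = [4, 1, 0]
r4 m[φ3→E] = [7, 10, 9]
r4 m[φ3→C] = [8, 10, 7]
r4 m[φ4→G] = [10, 8, 7]
r4 m[φ4→E] = [5, 4, 2]
r4 m[φ5→G] = [9, 7, 11]
r4 m[φ5→C] = [5, 5, 2]
r4 m[φ6→N] = [11, 11, 7]
r4 m[φ6→C] = [2, 0, 1]
r4 m[G→φ0] = [19, 15, 18]
r4 m[G→φ4] = [16, 18, 23]
r4 m[G→φ5] = [17, 19, 19]
r4 m[N→φ2] = [11, 11, 7]
r4 m[N→φ6] = [7, 11, 11]
r4 m[E→φ1] = [12, 14, 11]
r4 m[E→φ3] = [13, 11, 13]
r4 m[E→φ4] = [15, 17, 20]
r4 m[C→φ0] = [26, 24, 20]
r4 m[C→φ1] = [23, 18, 15]
r4 m[C→φ2] = [26, 25, 25]
r4 m[C→φ3] = [22, 16, 18]
r4 m[C→φ5] = [25, 21, 23]
r4 m[C→φ6] = [28, 26, 24]
r5 m[φ0→G] = [20, 25, 27]
r5 m[φ0→C] = [18, 16, 19]
r5 m[φ1→E] = [18, 17, 20]
r5 m[φ1→C] = [12, 13, 15]
r5 m[φ2→N] = [25, 29, 26]
r5 m[φ2→C] = [14, 8, 11]
r5 m[φ3→E] = [23, 25, 25]
r5 m[φ3→C] = [18, 20, 18]
r5 m[φ4→G] = [20, 20, 17]
r5 m[φ4→E] = [21, 21, 19]
r5 m[φ5→G] = [25, 23, 22]
r5 m[φ5→C] = [17, 20, 19]
r5 m[φ6→N] = [26, 30, 24]
r5 m[φ6→C] = [9, 7, 11]
r5 m[G→φ0] = [19, 15, 18]
r5 m[G→φ4] = [16, 18, 23]
r5 m[G→φ5] = [17, 19, 19]
r5 m[N→φ2] = [11, 11, 7]
r5 m[N→φ6] = [7, 11, 11]
r5 m[E→φ1] = [12, 14, 11]
r5 m[E→φ3] = [13, 11, 13]
r5 m[E→φ4] = [15, 17, 20]
r5 m[C→φ0] = [26, 24, 20]
r5 m[C→φ1] = [23, 18, 15]
r5 m[C→φ2] = [26, 25, 25]
r5 m[C→φ3] = [22, 16, 18]
r5 m[C→φ5] = [25, 21, 23]
r5 m[C→φ6] = [28, 26, 24]
r6 m[φ0→G] = [20, 25, 27]
r6 m[φ0→C] = [18, 16, 19]
r6 m[φ1→E] = [18, 17, 20]
r6 m[φ1→C] = [12, 13, 15]
r6 m[φ2→N] = [25, 29, 26]
r6 m[φ2→C] = [14, 8, 11]
r6 m[φ3→E] = [23, 25, 25]
r6 m[φ3→C] = [18, 20, 18]
r6 m[φ4→G] = [20, 20, 17]
r6 m[φ4→E] = [21, 21, 19]
r6 m[φ5→G] = [25, 23, 22]
r6 m[φ5→C] = [17, 20, 19]
r6 m[φ6→N] = [26, 30, 24]
r6 m[φ6→C] = [9, 7, 11]
r6 m[G→φ0] = [45, 43, 39]
r6 m[G→φ4] = [45, 48, 49]
r6 m[G→φ5] = [40, 45, 44]
r6 m[N→φ2] = [26, 30, 24]
r6 m[N→φ6] = [25, 29, 26]
r6 m[E→φ1] = [44, 46, 44]
r6 m[E→φ3] = [39, 38, 39]
r6 m[E→φ4] = [41, 42, 45]
r6 m[C→φ0] = [70, 68, 74]
r6 m[C→φ1] = [76, 71, 78]
r6 m[C→φ2] = [74, 76, 82]
r6 m[C→φ3] = [70, 64, 75]
r6 m[C→φ5] = [71, 64, 74]
r6 m[C→φ6] = [79, 77, 82]
r7 m[φ0→G] = [71, 69, 72]
r7 m[φ0→C] = [41, 44, 45]
r7 m[φ1→E] = [76, 71, 73]
r7 m[φ1→C] = [44, 46, 47]
r7 m[φ2→N] = [78, 77, 77]
r7 m[φ2→C] = [30, 25, 26]
r7 m[φ3→E] = [72, 73, 73]
r7 m[φ3→C] = [44, 47, 44]
r7 m[φ4→G] = [46, 45, 43]
r7 m[φ4→E] = [50, 51, 49]
r7 m[φ5→G] = [71, 69, 65]
r7 m[φ5→C] = [40, 45, 42]
r7 m[φ6→N] = [77, 81, 82]
r7 m[φ6→C] = [27, 25, 26]
r7 m[G→φ0] = [45, 43, 39]
r7 m[G→φ4] = [45, 48, 49]
r7 m[G→φ5] = [40, 45, 44]
r7 m[N→φ2] = [26, 30, 24]
r7 m[N→φ6] = [25, 29, 26]
r7 m[E→φ1] = [44, 46, 44]
r7 m[E→φ3] = [39, 38, 39]
r7 m[E→φ4] = [41, 42, 45]
r7 m[C→φ0] = [70, 68, 74]
r7 m[C→φ1] = [76, 71, 78]
r7 m[C→φ2] = [74, 76, 82]
r7 m[C→φ3] = [70, 64, 75]
r7 m[C→φ5] = [71, 64, 74]
r7 m[C→φ6] = [79, 77, 82]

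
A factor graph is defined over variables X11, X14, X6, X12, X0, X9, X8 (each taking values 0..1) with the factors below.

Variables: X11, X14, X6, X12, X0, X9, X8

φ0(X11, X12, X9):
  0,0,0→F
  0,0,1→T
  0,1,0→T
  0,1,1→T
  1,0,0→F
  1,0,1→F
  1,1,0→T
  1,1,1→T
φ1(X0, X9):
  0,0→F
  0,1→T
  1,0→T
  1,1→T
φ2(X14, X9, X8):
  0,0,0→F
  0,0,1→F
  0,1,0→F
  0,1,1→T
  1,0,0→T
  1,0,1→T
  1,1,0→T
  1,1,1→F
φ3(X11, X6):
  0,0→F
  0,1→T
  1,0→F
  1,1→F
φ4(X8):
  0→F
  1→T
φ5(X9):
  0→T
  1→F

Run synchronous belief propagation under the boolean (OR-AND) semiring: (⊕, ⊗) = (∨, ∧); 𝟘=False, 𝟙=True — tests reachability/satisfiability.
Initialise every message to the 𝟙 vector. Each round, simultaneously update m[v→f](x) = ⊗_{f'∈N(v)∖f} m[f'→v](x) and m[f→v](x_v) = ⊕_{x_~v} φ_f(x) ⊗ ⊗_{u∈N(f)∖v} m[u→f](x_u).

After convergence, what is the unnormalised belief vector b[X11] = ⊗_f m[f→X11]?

init: all messages = 𝟙 over 2 values
r1 m[φ0→X11] = [T, T]
r1 m[φ0→X12] = [T, T]
r1 m[φ0→X9] = [T, T]
r1 m[φ1→X0] = [T, T]
r1 m[φ1→X9] = [T, T]
r1 m[φ2→X14] = [T, T]
r1 m[φ2→X9] = [T, T]
r1 m[φ2→X8] = [T, T]
r1 m[φ3→X11] = [T, F]
r1 m[φ3→X6] = [F, T]
r1 m[φ4→X8] = [F, T]
r1 m[φ5→X9] = [T, F]
r1 m[X11→φ0] = [T, T]
r1 m[X11→φ3] = [T, T]
r1 m[X14→φ2] = [T, T]
r1 m[X6→φ3] = [T, T]
r1 m[X12→φ0] = [T, T]
r1 m[X0→φ1] = [T, T]
r1 m[X9→φ0] = [T, T]
r1 m[X9→φ1] = [T, T]
r1 m[X9→φ2] = [T, T]
r1 m[X9→φ5] = [T, T]
r1 m[X8→φ2] = [T, T]
r1 m[X8→φ4] = [T, T]
r2 m[φ0→X11] = [T, T]
r2 m[φ0→X12] = [T, T]
r2 m[φ0→X9] = [T, T]
r2 m[φ1→X0] = [T, T]
r2 m[φ1→X9] = [T, T]
r2 m[φ2→X14] = [T, T]
r2 m[φ2→X9] = [T, T]
r2 m[φ2→X8] = [T, T]
r2 m[φ3→X11] = [T, F]
r2 m[φ3→X6] = [F, T]
r2 m[φ4→X8] = [F, T]
r2 m[φ5→X9] = [T, F]
r2 m[X11→φ0] = [T, F]
r2 m[X11→φ3] = [T, T]
r2 m[X14→φ2] = [T, T]
r2 m[X6→φ3] = [T, T]
r2 m[X12→φ0] = [T, T]
r2 m[X0→φ1] = [T, T]
r2 m[X9→φ0] = [T, F]
r2 m[X9→φ1] = [T, F]
r2 m[X9→φ2] = [T, F]
r2 m[X9→φ5] = [T, T]
r2 m[X8→φ2] = [F, T]
r2 m[X8→φ4] = [T, T]
r3 m[φ0→X11] = [T, T]
r3 m[φ0→X12] = [F, T]
r3 m[φ0→X9] = [T, T]
r3 m[φ1→X0] = [F, T]
r3 m[φ1→X9] = [T, T]
r3 m[φ2→X14] = [F, T]
r3 m[φ2→X9] = [T, T]
r3 m[φ2→X8] = [T, T]
r3 m[φ3→X11] = [T, F]
r3 m[φ3→X6] = [F, T]
r3 m[φ4→X8] = [F, T]
r3 m[φ5→X9] = [T, F]
r3 m[X11→φ0] = [T, F]
r3 m[X11→φ3] = [T, T]
r3 m[X14→φ2] = [T, T]
r3 m[X6→φ3] = [T, T]
r3 m[X12→φ0] = [T, T]
r3 m[X0→φ1] = [T, T]
r3 m[X9→φ0] = [T, F]
r3 m[X9→φ1] = [T, F]
r3 m[X9→φ2] = [T, F]
r3 m[X9→φ5] = [T, T]
r3 m[X8→φ2] = [F, T]
r3 m[X8→φ4] = [T, T]
r4 m[φ0→X11] = [T, T]
r4 m[φ0→X12] = [F, T]
r4 m[φ0→X9] = [T, T]
r4 m[φ1→X0] = [F, T]
r4 m[φ1→X9] = [T, T]
r4 m[φ2→X14] = [F, T]
r4 m[φ2→X9] = [T, T]
r4 m[φ2→X8] = [T, T]
r4 m[φ3→X11] = [T, F]
r4 m[φ3→X6] = [F, T]
r4 m[φ4→X8] = [F, T]
r4 m[φ5→X9] = [T, F]
r4 m[X11→φ0] = [T, F]
r4 m[X11→φ3] = [T, T]
r4 m[X14→φ2] = [T, T]
r4 m[X6→φ3] = [T, T]
r4 m[X12→φ0] = [T, T]
r4 m[X0→φ1] = [T, T]
r4 m[X9→φ0] = [T, F]
r4 m[X9→φ1] = [T, F]
r4 m[X9→φ2] = [T, F]
r4 m[X9→φ5] = [T, T]
r4 m[X8→φ2] = [F, T]
r4 m[X8→φ4] = [T, T]
fixed point reached at round 4
b[X11] = ⊗ incoming = [T, F]

b[X11] = [T, F]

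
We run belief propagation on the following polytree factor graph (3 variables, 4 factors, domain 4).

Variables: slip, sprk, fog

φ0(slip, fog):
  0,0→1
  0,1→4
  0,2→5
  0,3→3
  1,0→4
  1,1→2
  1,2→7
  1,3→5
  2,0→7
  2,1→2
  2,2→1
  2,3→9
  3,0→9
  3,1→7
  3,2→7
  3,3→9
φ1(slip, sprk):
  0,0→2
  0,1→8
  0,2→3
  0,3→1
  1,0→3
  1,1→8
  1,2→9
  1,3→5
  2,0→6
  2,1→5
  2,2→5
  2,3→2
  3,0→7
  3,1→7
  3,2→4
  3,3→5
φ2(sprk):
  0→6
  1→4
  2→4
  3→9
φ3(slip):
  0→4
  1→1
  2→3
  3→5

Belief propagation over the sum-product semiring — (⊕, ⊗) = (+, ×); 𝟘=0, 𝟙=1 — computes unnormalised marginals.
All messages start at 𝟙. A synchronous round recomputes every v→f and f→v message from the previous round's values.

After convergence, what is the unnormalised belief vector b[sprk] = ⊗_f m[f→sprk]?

init: all messages = 𝟙 over 4 values
r1 m[φ0→slip] = [13, 18, 19, 32]
r1 m[φ0→fog] = [21, 15, 20, 26]
r1 m[φ1→slip] = [14, 25, 18, 23]
r1 m[φ1→sprk] = [18, 28, 21, 13]
r1 m[φ2→sprk] = [6, 4, 4, 9]
r1 m[φ3→slip] = [4, 1, 3, 5]
r1 m[slip→φ0] = [1, 1, 1, 1]
r1 m[slip→φ1] = [1, 1, 1, 1]
r1 m[slip→φ3] = [1, 1, 1, 1]
r1 m[sprk→φ1] = [1, 1, 1, 1]
r1 m[sprk→φ2] = [1, 1, 1, 1]
r1 m[fog→φ0] = [1, 1, 1, 1]
r2 m[φ0→slip] = [13, 18, 19, 32]
r2 m[φ0→fog] = [21, 15, 20, 26]
r2 m[φ1→slip] = [14, 25, 18, 23]
r2 m[φ1→sprk] = [18, 28, 21, 13]
r2 m[φ2→sprk] = [6, 4, 4, 9]
r2 m[φ3→slip] = [4, 1, 3, 5]
r2 m[slip→φ0] = [56, 25, 54, 115]
r2 m[slip→φ1] = [52, 18, 57, 160]
r2 m[slip→φ3] = [182, 450, 342, 736]
r2 m[sprk→φ1] = [6, 4, 4, 9]
r2 m[sprk→φ2] = [18, 28, 21, 13]
r2 m[fog→φ0] = [1, 1, 1, 1]
r3 m[φ0→slip] = [13, 18, 19, 32]
r3 m[φ0→fog] = [1569, 1187, 1314, 1814]
r3 m[φ1→slip] = [65, 131, 94, 131]
r3 m[φ1→sprk] = [1620, 1965, 1243, 1056]
r3 m[φ2→sprk] = [6, 4, 4, 9]
r3 m[φ3→slip] = [4, 1, 3, 5]
r3 m[slip→φ0] = [56, 25, 54, 115]
r3 m[slip→φ1] = [52, 18, 57, 160]
r3 m[slip→φ3] = [182, 450, 342, 736]
r3 m[sprk→φ1] = [6, 4, 4, 9]
r3 m[sprk→φ2] = [18, 28, 21, 13]
r3 m[fog→φ0] = [1, 1, 1, 1]
r4 m[φ0→slip] = [13, 18, 19, 32]
r4 m[φ0→fog] = [1569, 1187, 1314, 1814]
r4 m[φ1→slip] = [65, 131, 94, 131]
r4 m[φ1→sprk] = [1620, 1965, 1243, 1056]
r4 m[φ2→sprk] = [6, 4, 4, 9]
r4 m[φ3→slip] = [4, 1, 3, 5]
r4 m[slip→φ0] = [260, 131, 282, 655]
r4 m[slip→φ1] = [52, 18, 57, 160]
r4 m[slip→φ3] = [845, 2358, 1786, 4192]
r4 m[sprk→φ1] = [6, 4, 4, 9]
r4 m[sprk→φ2] = [1620, 1965, 1243, 1056]
r4 m[fog→φ0] = [1, 1, 1, 1]
r5 m[φ0→slip] = [13, 18, 19, 32]
r5 m[φ0→fog] = [8653, 6451, 7084, 9868]
r5 m[φ1→slip] = [65, 131, 94, 131]
r5 m[φ1→sprk] = [1620, 1965, 1243, 1056]
r5 m[φ2→sprk] = [6, 4, 4, 9]
r5 m[φ3→slip] = [4, 1, 3, 5]
r5 m[slip→φ0] = [260, 131, 282, 655]
r5 m[slip→φ1] = [52, 18, 57, 160]
r5 m[slip→φ3] = [845, 2358, 1786, 4192]
r5 m[sprk→φ1] = [6, 4, 4, 9]
r5 m[sprk→φ2] = [1620, 1965, 1243, 1056]
r5 m[fog→φ0] = [1, 1, 1, 1]
r6 m[φ0→slip] = [13, 18, 19, 32]
r6 m[φ0→fog] = [8653, 6451, 7084, 9868]
r6 m[φ1→slip] = [65, 131, 94, 131]
r6 m[φ1→sprk] = [1620, 1965, 1243, 1056]
r6 m[φ2→sprk] = [6, 4, 4, 9]
r6 m[φ3→slip] = [4, 1, 3, 5]
r6 m[slip→φ0] = [260, 131, 282, 655]
r6 m[slip→φ1] = [52, 18, 57, 160]
r6 m[slip→φ3] = [845, 2358, 1786, 4192]
r6 m[sprk→φ1] = [6, 4, 4, 9]
r6 m[sprk→φ2] = [1620, 1965, 1243, 1056]
r6 m[fog→φ0] = [1, 1, 1, 1]
fixed point reached at round 6
b[sprk] = ⊗ incoming = [9720, 7860, 4972, 9504]

b[sprk] = [9720, 7860, 4972, 9504]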